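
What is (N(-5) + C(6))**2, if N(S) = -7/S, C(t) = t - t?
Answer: 49/25 ≈ 1.9600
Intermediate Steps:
C(t) = 0
(N(-5) + C(6))**2 = (-7/(-5) + 0)**2 = (-7*(-1/5) + 0)**2 = (7/5 + 0)**2 = (7/5)**2 = 49/25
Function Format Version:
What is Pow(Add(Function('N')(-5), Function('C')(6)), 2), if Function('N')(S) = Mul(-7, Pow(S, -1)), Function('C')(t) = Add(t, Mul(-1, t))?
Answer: Rational(49, 25) ≈ 1.9600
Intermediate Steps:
Function('C')(t) = 0
Pow(Add(Function('N')(-5), Function('C')(6)), 2) = Pow(Add(Mul(-7, Pow(-5, -1)), 0), 2) = Pow(Add(Mul(-7, Rational(-1, 5)), 0), 2) = Pow(Add(Rational(7, 5), 0), 2) = Pow(Rational(7, 5), 2) = Rational(49, 25)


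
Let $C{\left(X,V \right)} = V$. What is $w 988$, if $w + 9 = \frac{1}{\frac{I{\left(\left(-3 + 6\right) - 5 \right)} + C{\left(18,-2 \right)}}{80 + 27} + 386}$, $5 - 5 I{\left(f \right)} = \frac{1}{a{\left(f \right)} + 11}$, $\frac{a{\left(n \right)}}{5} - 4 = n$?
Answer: $- \frac{9637495647}{1084151} \approx -8889.4$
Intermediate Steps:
$a{\left(n \right)} = 20 + 5 n$
$I{\left(f \right)} = 1 - \frac{1}{5 \left(31 + 5 f\right)}$ ($I{\left(f \right)} = 1 - \frac{1}{5 \left(\left(20 + 5 f\right) + 11\right)} = 1 - \frac{1}{5 \left(31 + 5 f\right)}$)
$w = - \frac{39018201}{4336604}$ ($w = -9 + \frac{1}{\frac{\frac{154 + 25 \left(\left(-3 + 6\right) - 5\right)}{5 \left(31 + 5 \left(\left(-3 + 6\right) - 5\right)\right)} - 2}{80 + 27} + 386} = -9 + \frac{1}{\frac{\frac{154 + 25 \left(3 - 5\right)}{5 \left(31 + 5 \left(3 - 5\right)\right)} - 2}{107} + 386} = -9 + \frac{1}{\left(\frac{154 + 25 \left(-2\right)}{5 \left(31 + 5 \left(-2\right)\right)} - 2\right) \frac{1}{107} + 386} = -9 + \frac{1}{\left(\frac{154 - 50}{5 \left(31 - 10\right)} - 2\right) \frac{1}{107} + 386} = -9 + \frac{1}{\left(\frac{1}{5} \cdot \frac{1}{21} \cdot 104 - 2\right) \frac{1}{107} + 386} = -9 + \frac{1}{\left(\frac{104}{105} - 2\right) \frac{1}{107} + 386} = -9 + \frac{1}{\left(- \frac{106}{105}\right) \frac{1}{107} + 386} = -9 + \frac{1}{- \frac{106}{11235} + 386} = -9 + \frac{1}{\frac{4336604}{11235}} = -9 + \frac{11235}{4336604} = - \frac{39018201}{4336604} \approx -8.9974$)
$w 988 = \left(- \frac{39018201}{4336604}\right) 988 = - \frac{9637495647}{1084151}$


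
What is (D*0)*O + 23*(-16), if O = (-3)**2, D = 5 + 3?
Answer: -368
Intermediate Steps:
D = 8
O = 9
(D*0)*O + 23*(-16) = (8*0)*9 + 23*(-16) = 0*9 - 368 = 0 - 368 = -368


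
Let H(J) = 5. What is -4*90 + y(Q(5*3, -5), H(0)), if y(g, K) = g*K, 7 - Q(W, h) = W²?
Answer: -1450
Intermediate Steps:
Q(W, h) = 7 - W²
y(g, K) = K*g
-4*90 + y(Q(5*3, -5), H(0)) = -4*90 + 5*(7 - (5*3)²) = -360 + 5*(7 - 1*15²) = -360 + 5*(7 - 1*225) = -360 + 5*(7 - 225) = -360 + 5*(-218) = -360 - 1090 = -1450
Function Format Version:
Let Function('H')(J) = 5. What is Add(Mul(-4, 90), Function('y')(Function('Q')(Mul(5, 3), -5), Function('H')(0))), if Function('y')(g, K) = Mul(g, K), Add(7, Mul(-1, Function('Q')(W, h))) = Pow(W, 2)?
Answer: -1450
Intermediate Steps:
Function('Q')(W, h) = Add(7, Mul(-1, Pow(W, 2)))
Function('y')(g, K) = Mul(K, g)
Add(Mul(-4, 90), Function('y')(Function('Q')(Mul(5, 3), -5), Function('H')(0))) = Add(Mul(-4, 90), Mul(5, Add(7, Mul(-1, Pow(Mul(5, 3), 2))))) = Add(-360, Mul(5, Add(7, Mul(-1, Pow(15, 2))))) = Add(-360, Mul(5, Add(7, Mul(-1, 225)))) = Add(-360, Mul(5, Add(7, -225))) = Add(-360, Mul(5, -218)) = Add(-360, -1090) = -1450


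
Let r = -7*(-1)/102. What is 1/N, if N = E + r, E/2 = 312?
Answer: 102/63655 ≈ 0.0016024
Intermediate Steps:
r = 7/102 (r = 7*(1/102) = 7/102 ≈ 0.068627)
E = 624 (E = 2*312 = 624)
N = 63655/102 (N = 624 + 7/102 = 63655/102 ≈ 624.07)
1/N = 1/(63655/102) = 102/63655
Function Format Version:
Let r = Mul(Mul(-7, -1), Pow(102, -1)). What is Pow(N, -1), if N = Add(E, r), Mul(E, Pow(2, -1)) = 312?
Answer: Rational(102, 63655) ≈ 0.0016024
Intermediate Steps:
r = Rational(7, 102) (r = Mul(7, Rational(1, 102)) = Rational(7, 102) ≈ 0.068627)
E = 624 (E = Mul(2, 312) = 624)
N = Rational(63655, 102) (N = Add(624, Rational(7, 102)) = Rational(63655, 102) ≈ 624.07)
Pow(N, -1) = Pow(Rational(63655, 102), -1) = Rational(102, 63655)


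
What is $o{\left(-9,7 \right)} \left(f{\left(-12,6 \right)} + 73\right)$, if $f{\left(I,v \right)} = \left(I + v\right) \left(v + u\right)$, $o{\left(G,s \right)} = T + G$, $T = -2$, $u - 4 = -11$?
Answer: $-869$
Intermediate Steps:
$u = -7$ ($u = 4 - 11 = -7$)
$o{\left(G,s \right)} = -2 + G$
$f{\left(I,v \right)} = \left(-7 + v\right) \left(I + v\right)$ ($f{\left(I,v \right)} = \left(I + v\right) \left(v - 7\right) = \left(I + v\right) \left(-7 + v\right) = \left(-7 + v\right) \left(I + v\right)$)
$o{\left(-9,7 \right)} \left(f{\left(-12,6 \right)} + 73\right) = \left(-2 - 9\right) \left(\left(6^{2} - -84 - 42 - 72\right) + 73\right) = - 11 \left(\left(36 + 84 - 42 - 72\right) + 73\right) = - 11 \left(6 + 73\right) = \left(-11\right) 79 = -869$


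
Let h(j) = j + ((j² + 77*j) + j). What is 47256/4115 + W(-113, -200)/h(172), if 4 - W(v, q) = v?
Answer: 2040617487/177652780 ≈ 11.487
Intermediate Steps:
W(v, q) = 4 - v
h(j) = j² + 79*j (h(j) = j + (j² + 78*j) = j² + 79*j)
47256/4115 + W(-113, -200)/h(172) = 47256/4115 + (4 - 1*(-113))/((172*(79 + 172))) = 47256*(1/4115) + (4 + 113)/((172*251)) = 47256/4115 + 117/43172 = 2040617487/177652780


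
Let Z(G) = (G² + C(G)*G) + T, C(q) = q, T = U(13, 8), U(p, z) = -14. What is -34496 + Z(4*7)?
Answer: -32942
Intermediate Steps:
T = -14
Z(G) = -14 + 2*G² (Z(G) = (G² + G*G) - 14 = (G² + G²) - 14 = 2*G² - 14 = -14 + 2*G²)
-34496 + Z(4*7) = -34496 + (-14 + 2*(4*7)²) = -34496 + (-14 + 2*28²) = -34496 + (-14 + 2*784) = -34496 + (-14 + 1568) = -34496 + 1554 = -32942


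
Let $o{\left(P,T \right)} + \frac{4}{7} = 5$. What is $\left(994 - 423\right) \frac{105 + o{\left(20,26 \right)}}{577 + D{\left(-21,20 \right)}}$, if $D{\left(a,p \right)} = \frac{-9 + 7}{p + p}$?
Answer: $\frac{8747720}{80773} \approx 108.3$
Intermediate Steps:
$o{\left(P,T \right)} = \frac{31}{7}$ ($o{\left(P,T \right)} = - \frac{4}{7} + 5 = \frac{31}{7}$)
$D{\left(a,p \right)} = - \frac{1}{p}$ ($D{\left(a,p \right)} = - \frac{2}{2 p} = - 2 \frac{1}{2 p} = - \frac{1}{p}$)
$\left(994 - 423\right) \frac{105 + o{\left(20,26 \right)}}{577 + D{\left(-21,20 \right)}} = \left(994 - 423\right) \frac{105 + \frac{31}{7}}{577 - \frac{1}{20}} = 571 \frac{766}{7 \left(577 - \frac{1}{20}\right)} = 571 \frac{766}{7 \cdot \frac{11539}{20}} = 571 \cdot \frac{766}{7} \cdot \frac{20}{11539} = 571 \cdot \frac{15320}{80773} = \frac{8747720}{80773}$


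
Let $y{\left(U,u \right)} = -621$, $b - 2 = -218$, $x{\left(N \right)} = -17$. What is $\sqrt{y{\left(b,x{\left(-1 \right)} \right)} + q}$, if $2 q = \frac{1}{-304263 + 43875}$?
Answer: $\frac{i \sqrt{4678331842002}}{86796} \approx 24.92 i$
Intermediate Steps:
$b = -216$ ($b = 2 - 218 = -216$)
$q = - \frac{1}{520776}$ ($q = \frac{1}{2 \left(-304263 + 43875\right)} = \frac{1}{2 \left(-260388\right)} = \frac{1}{2} \left(- \frac{1}{260388}\right) = - \frac{1}{520776} \approx -1.9202 \cdot 10^{-6}$)
$\sqrt{y{\left(b,x{\left(-1 \right)} \right)} + q} = \sqrt{-621 - \frac{1}{520776}} = \sqrt{- \frac{323401897}{520776}} = \frac{i \sqrt{4678331842002}}{86796}$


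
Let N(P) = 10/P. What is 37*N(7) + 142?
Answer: 1364/7 ≈ 194.86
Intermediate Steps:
37*N(7) + 142 = 37*(10/7) + 142 = 370/7 + 142 = 1364/7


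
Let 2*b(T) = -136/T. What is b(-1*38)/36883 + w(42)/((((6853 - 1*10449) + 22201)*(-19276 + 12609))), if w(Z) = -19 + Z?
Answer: 4201226319/86924053218695 ≈ 4.8332e-5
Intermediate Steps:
b(T) = -68/T (b(T) = (-136/T)/2 = -68/T)
b(-1*38)/36883 + w(42)/((((6853 - 1*10449) + 22201)*(-19276 + 12609))) = -68/((-1*38))/36883 + (-19 + 42)/((((6853 - 1*10449) + 22201)*(-19276 + 12609))) = -68/(-38)*(1/36883) + 23/((((6853 - 10449) + 22201)*(-6667))) = -68*(-1/38)*(1/36883) + 23/(((-3596 + 22201)*(-6667))) = (34/19)*(1/36883) + 23/((18605*(-6667))) = 34/700777 + 23/(-124039535) = 34/700777 + 23*(-1/124039535) = 34/700777 - 23/124039535 = 4201226319/86924053218695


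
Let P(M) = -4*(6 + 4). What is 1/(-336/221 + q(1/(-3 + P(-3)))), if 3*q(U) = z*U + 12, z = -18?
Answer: 9503/24890 ≈ 0.38180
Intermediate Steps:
P(M) = -40 (P(M) = -4*10 = -40)
q(U) = 4 - 6*U (q(U) = (-18*U + 12)/3 = (12 - 18*U)/3 = 4 - 6*U)
1/(-336/221 + q(1/(-3 + P(-3)))) = 1/(-336/221 + (4 - 6/(-3 - 40))) = 1/(-336*1/221 + (4 - 6/(-43))) = 1/(-336/221 + (4 - 6*(-1/43))) = 1/(-336/221 + (4 + 6/43)) = 1/(-336/221 + 178/43) = 1/(24890/9503) = 9503/24890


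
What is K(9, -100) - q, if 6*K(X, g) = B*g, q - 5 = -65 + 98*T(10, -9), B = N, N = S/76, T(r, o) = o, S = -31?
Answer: 108163/114 ≈ 948.80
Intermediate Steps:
N = -31/76 ≈ -0.40789
B = -31/76 ≈ -0.40789
q = -942 (q = 5 + (-65 + 98*(-9)) = 5 + (-65 - 882) = 5 - 947 = -942)
K(X, g) = -31*g/456 (K(X, g) = (-31*g/76)/6 = -31*g/456)
K(9, -100) - q = -31/456*(-100) - 1*(-942) = 775/114 + 942 = 108163/114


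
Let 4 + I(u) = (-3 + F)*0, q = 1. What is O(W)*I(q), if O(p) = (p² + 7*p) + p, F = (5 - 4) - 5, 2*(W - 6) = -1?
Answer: -297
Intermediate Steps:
W = 11/2 (W = 6 + (½)*(-1) = 6 - ½ = 11/2 ≈ 5.5000)
F = -4 (F = 1 - 5 = -4)
O(p) = p² + 8*p
I(u) = -4 (I(u) = -4 + (-3 - 4)*0 = -4 - 7*0 = -4 + 0 = -4)
O(W)*I(q) = (11*(8 + 11/2)/2)*(-4) = ((11/2)*(27/2))*(-4) = (297/4)*(-4) = -297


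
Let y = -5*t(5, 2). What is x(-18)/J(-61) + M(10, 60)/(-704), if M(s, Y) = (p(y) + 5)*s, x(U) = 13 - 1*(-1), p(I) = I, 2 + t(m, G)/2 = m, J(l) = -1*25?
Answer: -1803/8800 ≈ -0.20489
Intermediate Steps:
J(l) = -25
t(m, G) = -4 + 2*m
y = -30 (y = -5*(-4 + 2*5) = -5*(-4 + 10) = -5*6 = -30)
x(U) = 14 (x(U) = 13 + 1 = 14)
M(s, Y) = -25*s (M(s, Y) = (-30 + 5)*s = -25*s)
x(-18)/J(-61) + M(10, 60)/(-704) = 14/(-25) - 25*10/(-704) = 14*(-1/25) - 250*(-1/704) = -14/25 + 125/352 = -1803/8800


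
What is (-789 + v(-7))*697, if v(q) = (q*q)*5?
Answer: -379168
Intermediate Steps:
v(q) = 5*q² (v(q) = q²*5 = 5*q²)
(-789 + v(-7))*697 = (-789 + 5*(-7)²)*697 = (-789 + 5*49)*697 = (-789 + 245)*697 = -544*697 = -379168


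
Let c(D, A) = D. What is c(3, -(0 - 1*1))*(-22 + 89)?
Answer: 201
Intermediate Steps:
c(3, -(0 - 1*1))*(-22 + 89) = 3*(-22 + 89) = 3*67 = 201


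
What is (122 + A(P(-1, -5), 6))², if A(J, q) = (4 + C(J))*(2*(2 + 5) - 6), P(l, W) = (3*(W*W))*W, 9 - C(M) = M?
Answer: 10407076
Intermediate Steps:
C(M) = 9 - M
P(l, W) = 3*W³ (P(l, W) = (3*W²)*W = 3*W³)
A(J, q) = 104 - 8*J (A(J, q) = (4 + (9 - J))*(2*(2 + 5) - 6) = (13 - J)*(2*7 - 6) = (13 - J)*(14 - 6) = (13 - J)*8 = 104 - 8*J)
(122 + A(P(-1, -5), 6))² = (122 + (104 - 24*(-5)³))² = (122 + (104 - 24*(-125)))² = (122 + (104 - 8*(-375)))² = (122 + (104 + 3000))² = (122 + 3104)² = 3226² = 10407076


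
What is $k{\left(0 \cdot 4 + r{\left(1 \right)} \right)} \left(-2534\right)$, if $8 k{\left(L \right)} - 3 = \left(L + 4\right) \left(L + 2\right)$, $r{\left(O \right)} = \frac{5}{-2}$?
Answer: $- \frac{11403}{16} \approx -712.69$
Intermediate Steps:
$r{\left(O \right)} = - \frac{5}{2}$ ($r{\left(O \right)} = 5 \left(- \frac{1}{2}\right) = - \frac{5}{2}$)
$k{\left(L \right)} = \frac{3}{8} + \frac{\left(2 + L\right) \left(4 + L\right)}{8}$ ($k{\left(L \right)} = \frac{3}{8} + \frac{\left(L + 4\right) \left(L + 2\right)}{8} = \frac{3}{8} + \frac{\left(4 + L\right) \left(2 + L\right)}{8} = \frac{3}{8} + \frac{\left(2 + L\right) \left(4 + L\right)}{8}$)
$k{\left(0 \cdot 4 + r{\left(1 \right)} \right)} \left(-2534\right) = \left(\frac{11}{8} + \frac{\left(0 \cdot 4 - \frac{5}{2}\right)^{2}}{8} + \frac{3 \left(0 \cdot 4 - \frac{5}{2}\right)}{4}\right) \left(-2534\right) = \left(\frac{11}{8} + \frac{\left(0 - \frac{5}{2}\right)^{2}}{8} + \frac{3 \left(0 - \frac{5}{2}\right)}{4}\right) \left(-2534\right) = \left(\frac{11}{8} + \frac{\left(- \frac{5}{2}\right)^{2}}{8} + \frac{3}{4} \left(- \frac{5}{2}\right)\right) \left(-2534\right) = \left(\frac{11}{8} + \frac{1}{8} \cdot \frac{25}{4} - \frac{15}{8}\right) \left(-2534\right) = \left(\frac{11}{8} + \frac{25}{32} - \frac{15}{8}\right) \left(-2534\right) = \frac{9}{32} \left(-2534\right) = - \frac{11403}{16}$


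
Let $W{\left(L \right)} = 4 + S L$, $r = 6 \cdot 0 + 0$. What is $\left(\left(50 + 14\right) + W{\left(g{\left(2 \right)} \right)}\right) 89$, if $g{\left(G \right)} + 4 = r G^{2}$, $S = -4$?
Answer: $7476$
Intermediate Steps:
$r = 0$ ($r = 0 + 0 = 0$)
$g{\left(G \right)} = -4$ ($g{\left(G \right)} = -4 + 0 G^{2} = -4 + 0 = -4$)
$W{\left(L \right)} = 4 - 4 L$
$\left(\left(50 + 14\right) + W{\left(g{\left(2 \right)} \right)}\right) 89 = \left(\left(50 + 14\right) + \left(4 - -16\right)\right) 89 = \left(64 + \left(4 + 16\right)\right) 89 = \left(64 + 20\right) 89 = 84 \cdot 89 = 7476$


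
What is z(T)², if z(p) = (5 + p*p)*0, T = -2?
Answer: 0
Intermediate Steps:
z(p) = 0 (z(p) = (5 + p²)*0 = 0)
z(T)² = 0² = 0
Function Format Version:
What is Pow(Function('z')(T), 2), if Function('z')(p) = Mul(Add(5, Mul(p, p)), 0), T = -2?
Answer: 0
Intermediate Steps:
Function('z')(p) = 0 (Function('z')(p) = Mul(Add(5, Pow(p, 2)), 0) = 0)
Pow(Function('z')(T), 2) = Pow(0, 2) = 0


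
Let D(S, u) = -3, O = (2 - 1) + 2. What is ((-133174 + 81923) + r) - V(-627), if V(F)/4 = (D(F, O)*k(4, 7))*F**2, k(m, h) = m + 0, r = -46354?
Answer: 18772587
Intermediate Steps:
k(m, h) = m
O = 3 (O = 1 + 2 = 3)
V(F) = -48*F**2 (V(F) = 4*((-3*4)*F**2) = 4*(-12*F**2) = -48*F**2)
((-133174 + 81923) + r) - V(-627) = ((-133174 + 81923) - 46354) - (-48)*(-627)**2 = (-51251 - 46354) - (-48)*393129 = -97605 - 1*(-18870192) = -97605 + 18870192 = 18772587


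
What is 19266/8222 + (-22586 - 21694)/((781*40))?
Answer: 2972496/3210691 ≈ 0.92581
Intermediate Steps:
19266/8222 + (-22586 - 21694)/((781*40)) = 19266*(1/8222) - 44280/31240 = 9633/4111 - 44280*1/31240 = 9633/4111 - 1107/781 = 2972496/3210691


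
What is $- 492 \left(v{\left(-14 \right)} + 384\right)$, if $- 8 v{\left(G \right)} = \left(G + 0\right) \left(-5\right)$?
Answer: $-184623$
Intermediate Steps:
$v{\left(G \right)} = \frac{5 G}{8}$ ($v{\left(G \right)} = - \frac{\left(G + 0\right) \left(-5\right)}{8} = - \frac{G \left(-5\right)}{8} = - \frac{\left(-5\right) G}{8} = \frac{5 G}{8}$)
$- 492 \left(v{\left(-14 \right)} + 384\right) = - 492 \left(\frac{5}{8} \left(-14\right) + 384\right) = - 492 \left(- \frac{35}{4} + 384\right) = \left(-492\right) \frac{1501}{4} = -184623$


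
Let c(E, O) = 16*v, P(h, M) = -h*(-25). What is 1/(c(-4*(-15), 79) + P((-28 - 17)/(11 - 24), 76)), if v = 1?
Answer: 13/1333 ≈ 0.0097524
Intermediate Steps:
P(h, M) = 25*h
c(E, O) = 16 (c(E, O) = 16*1 = 16)
1/(c(-4*(-15), 79) + P((-28 - 17)/(11 - 24), 76)) = 1/(16 + 25*((-28 - 17)/(11 - 24))) = 1/(16 + 25*(-45/(-13))) = 1/(16 + 25*(-45*(-1/13))) = 1/(16 + 25*(45/13)) = 1/(16 + 1125/13) = 1/(1333/13) = 13/1333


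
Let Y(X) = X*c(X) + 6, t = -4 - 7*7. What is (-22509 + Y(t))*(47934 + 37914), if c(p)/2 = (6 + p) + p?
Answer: -1021848744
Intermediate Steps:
t = -53 (t = -4 - 49 = -53)
c(p) = 12 + 4*p (c(p) = 2*((6 + p) + p) = 2*(6 + 2*p) = 12 + 4*p)
Y(X) = 6 + X*(12 + 4*X) (Y(X) = X*(12 + 4*X) + 6 = 6 + X*(12 + 4*X))
(-22509 + Y(t))*(47934 + 37914) = (-22509 + (6 + 4*(-53)*(3 - 53)))*(47934 + 37914) = (-22509 + (6 + 4*(-53)*(-50)))*85848 = (-22509 + (6 + 10600))*85848 = (-22509 + 10606)*85848 = -11903*85848 = -1021848744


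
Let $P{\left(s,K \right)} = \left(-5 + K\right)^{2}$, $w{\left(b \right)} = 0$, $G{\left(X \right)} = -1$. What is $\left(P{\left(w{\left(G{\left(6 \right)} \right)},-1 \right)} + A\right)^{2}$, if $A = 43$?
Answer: $6241$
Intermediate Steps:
$\left(P{\left(w{\left(G{\left(6 \right)} \right)},-1 \right)} + A\right)^{2} = \left(\left(-5 - 1\right)^{2} + 43\right)^{2} = \left(\left(-6\right)^{2} + 43\right)^{2} = \left(36 + 43\right)^{2} = 79^{2} = 6241$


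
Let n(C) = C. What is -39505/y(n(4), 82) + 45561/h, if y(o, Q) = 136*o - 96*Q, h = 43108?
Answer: 509213137/78973856 ≈ 6.4479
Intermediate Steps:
y(o, Q) = -96*Q + 136*o
-39505/y(n(4), 82) + 45561/h = -39505/(-96*82 + 136*4) + 45561/43108 = -39505/(-7872 + 544) + 45561*(1/43108) = -39505/(-7328) + 45561/43108 = -39505*(-1/7328) + 45561/43108 = 39505/7328 + 45561/43108 = 509213137/78973856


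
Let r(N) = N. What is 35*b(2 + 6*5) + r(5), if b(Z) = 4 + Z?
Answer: 1265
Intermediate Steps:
35*b(2 + 6*5) + r(5) = 35*(4 + (2 + 6*5)) + 5 = 35*(4 + (2 + 30)) + 5 = 35*(4 + 32) + 5 = 35*36 + 5 = 1260 + 5 = 1265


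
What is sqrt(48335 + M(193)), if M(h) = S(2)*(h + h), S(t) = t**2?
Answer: sqrt(49879) ≈ 223.34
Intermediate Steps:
M(h) = 8*h (M(h) = 2**2*(h + h) = 4*(2*h) = 8*h)
sqrt(48335 + M(193)) = sqrt(48335 + 8*193) = sqrt(48335 + 1544) = sqrt(49879)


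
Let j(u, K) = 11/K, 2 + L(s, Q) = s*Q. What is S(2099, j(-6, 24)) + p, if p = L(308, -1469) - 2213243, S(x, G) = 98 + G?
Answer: -63974365/24 ≈ -2.6656e+6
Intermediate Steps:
L(s, Q) = -2 + Q*s (L(s, Q) = -2 + s*Q = -2 + Q*s)
p = -2665697 (p = (-2 - 1469*308) - 2213243 = (-2 - 452452) - 2213243 = -452454 - 2213243 = -2665697)
S(2099, j(-6, 24)) + p = (98 + 11/24) - 2665697 = 2363/24 - 2665697 = -63974365/24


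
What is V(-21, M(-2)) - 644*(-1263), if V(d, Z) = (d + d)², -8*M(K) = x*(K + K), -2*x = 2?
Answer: 815136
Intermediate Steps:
x = -1 (x = -½*2 = -1)
M(K) = K/4 (M(K) = -(-1)*(K + K)/8 = -(-1)*2*K/8 = -(-1)*K/4 = K/4)
V(d, Z) = 4*d² (V(d, Z) = (2*d)² = 4*d²)
V(-21, M(-2)) - 644*(-1263) = 4*(-21)² - 644*(-1263) = 4*441 + 813372 = 1764 + 813372 = 815136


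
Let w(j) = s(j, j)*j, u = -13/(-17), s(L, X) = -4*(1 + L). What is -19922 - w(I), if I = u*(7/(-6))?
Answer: -51818123/2601 ≈ -19922.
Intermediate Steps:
s(L, X) = -4 - 4*L
u = 13/17 (u = -13*(-1/17) = 13/17 ≈ 0.76471)
I = -91/102 (I = 13*(7/(-6))/17 = 13*(7*(-1/6))/17 = (13/17)*(-7/6) = -91/102 ≈ -0.89216)
w(j) = j*(-4 - 4*j) (w(j) = (-4 - 4*j)*j = j*(-4 - 4*j))
-19922 - w(I) = -19922 - (-4)*(-91)*(1 - 91/102)/102 = -19922 - (-4)*(-91)*11/(102*102) = -19922 - 1*1001/2601 = -19922 - 1001/2601 = -51818123/2601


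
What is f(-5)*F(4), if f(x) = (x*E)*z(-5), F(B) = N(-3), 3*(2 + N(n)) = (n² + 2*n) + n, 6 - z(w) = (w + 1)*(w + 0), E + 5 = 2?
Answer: 420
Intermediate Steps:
E = -3 (E = -5 + 2 = -3)
z(w) = 6 - w*(1 + w) (z(w) = 6 - (w + 1)*(w + 0) = 6 - (1 + w)*w = 6 - w*(1 + w))
N(n) = -2 + n + n²/3 (N(n) = -2 + ((n² + 2*n) + n)/3 = -2 + (n² + 3*n)/3 = -2 + (n + n²/3) = -2 + n + n²/3)
F(B) = -2 (F(B) = -2 - 3 + (⅓)*(-3)² = -2 - 3 + (⅓)*9 = -2 - 3 + 3 = -2)
f(x) = 42*x (f(x) = (x*(-3))*(6 - 1*(-5) - 1*(-5)²) = (-3*x)*(6 + 5 - 1*25) = (-3*x)*(6 + 5 - 25) = -3*x*(-14) = 42*x)
f(-5)*F(4) = (42*(-5))*(-2) = -210*(-2) = 420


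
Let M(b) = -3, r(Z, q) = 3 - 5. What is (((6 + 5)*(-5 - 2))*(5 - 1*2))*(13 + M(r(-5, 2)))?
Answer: -2310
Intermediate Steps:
r(Z, q) = -2
(((6 + 5)*(-5 - 2))*(5 - 1*2))*(13 + M(r(-5, 2))) = (((6 + 5)*(-5 - 2))*(5 - 1*2))*(13 - 3) = ((11*(-7))*(5 - 2))*10 = -77*3*10 = -231*10 = -2310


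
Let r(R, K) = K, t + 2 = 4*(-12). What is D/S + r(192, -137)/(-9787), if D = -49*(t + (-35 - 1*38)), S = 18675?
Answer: 20514908/60924075 ≈ 0.33673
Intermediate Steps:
t = -50 (t = -2 + 4*(-12) = -2 - 48 = -50)
D = 6027 (D = -49*(-50 + (-35 - 1*38)) = -49*(-50 + (-35 - 38)) = -49*(-50 - 73) = -49*(-123) = 6027)
D/S + r(192, -137)/(-9787) = 6027/18675 - 137/(-9787) = 6027*(1/18675) - 137*(-1/9787) = 2009/6225 + 137/9787 = 20514908/60924075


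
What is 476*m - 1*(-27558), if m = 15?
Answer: 34698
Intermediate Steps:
476*m - 1*(-27558) = 476*15 - 1*(-27558) = 7140 + 27558 = 34698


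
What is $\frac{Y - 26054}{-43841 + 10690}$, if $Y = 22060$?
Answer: $\frac{3994}{33151} \approx 0.12048$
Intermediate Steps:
$\frac{Y - 26054}{-43841 + 10690} = \frac{22060 - 26054}{-43841 + 10690} = - \frac{3994}{-33151} = \left(-3994\right) \left(- \frac{1}{33151}\right) = \frac{3994}{33151}$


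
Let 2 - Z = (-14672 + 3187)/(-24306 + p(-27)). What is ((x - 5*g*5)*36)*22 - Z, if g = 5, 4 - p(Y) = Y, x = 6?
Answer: -457581453/4855 ≈ -94250.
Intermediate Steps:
p(Y) = 4 - Y
Z = 7413/4855 (Z = 2 - (-14672 + 3187)/(-24306 + (4 - 1*(-27))) = 2 - (-11485)/(-24306 + (4 + 27)) = 2 - (-11485)/(-24306 + 31) = 2 - (-11485)/(-24275) = 2 - (-11485)*(-1)/24275 = 2 - 1*2297/4855 = 2 - 2297/4855 = 7413/4855 ≈ 1.5269)
((x - 5*g*5)*36)*22 - Z = ((6 - 25*5)*36)*22 - 1*7413/4855 = ((6 - 5*25)*36)*22 - 7413/4855 = ((6 - 125)*36)*22 - 7413/4855 = -119*36*22 - 7413/4855 = -4284*22 - 7413/4855 = -94248 - 7413/4855 = -457581453/4855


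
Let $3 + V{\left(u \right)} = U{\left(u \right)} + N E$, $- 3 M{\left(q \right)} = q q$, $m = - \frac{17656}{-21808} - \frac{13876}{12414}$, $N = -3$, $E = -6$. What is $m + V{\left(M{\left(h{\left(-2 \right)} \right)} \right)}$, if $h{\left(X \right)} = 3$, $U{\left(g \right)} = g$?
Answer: $\frac{197829245}{16920282} \approx 11.692$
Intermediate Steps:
$m = - \frac{5214139}{16920282}$ ($m = \left(-17656\right) \left(- \frac{1}{21808}\right) - \frac{6938}{6207} = \frac{2207}{2726} - \frac{6938}{6207} = - \frac{5214139}{16920282} \approx -0.30816$)
$M{\left(q \right)} = - \frac{q^{2}}{3}$ ($M{\left(q \right)} = - \frac{q q}{3} = - \frac{q^{2}}{3}$)
$V{\left(u \right)} = 15 + u$ ($V{\left(u \right)} = -3 + \left(u - -18\right) = -3 + \left(u + 18\right) = -3 + \left(18 + u\right) = 15 + u$)
$m + V{\left(M{\left(h{\left(-2 \right)} \right)} \right)} = - \frac{5214139}{16920282} + \left(15 - \frac{3^{2}}{3}\right) = - \frac{5214139}{16920282} + \left(15 - 3\right) = - \frac{5214139}{16920282} + 12 = \frac{197829245}{16920282}$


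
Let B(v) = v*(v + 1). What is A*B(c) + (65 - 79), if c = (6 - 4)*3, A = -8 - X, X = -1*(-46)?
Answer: -2282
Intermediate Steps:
X = 46
A = -54 (A = -8 - 1*46 = -8 - 46 = -54)
c = 6 (c = 2*3 = 6)
B(v) = v*(1 + v)
A*B(c) + (65 - 79) = -324*(1 + 6) + (65 - 79) = -324*7 - 14 = -54*42 - 14 = -2268 - 14 = -2282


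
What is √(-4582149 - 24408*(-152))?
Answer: I*√872133 ≈ 933.88*I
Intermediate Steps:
√(-4582149 - 24408*(-152)) = √(-4582149 + 3710016) = √(-872133) = I*√872133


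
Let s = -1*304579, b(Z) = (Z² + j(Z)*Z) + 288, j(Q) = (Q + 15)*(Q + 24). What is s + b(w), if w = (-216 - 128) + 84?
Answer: -15269891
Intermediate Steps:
j(Q) = (15 + Q)*(24 + Q)
w = -260 (w = -344 + 84 = -260)
b(Z) = 288 + Z² + Z*(360 + Z² + 39*Z) (b(Z) = (Z² + (360 + Z² + 39*Z)*Z) + 288 = (Z² + Z*(360 + Z² + 39*Z)) + 288 = 288 + Z² + Z*(360 + Z² + 39*Z))
s = -304579
s + b(w) = -304579 + (288 + (-260)³ + 40*(-260)² + 360*(-260)) = -304579 + (288 - 17576000 + 40*67600 - 93600) = -304579 + (288 - 17576000 + 2704000 - 93600) = -304579 - 14965312 = -15269891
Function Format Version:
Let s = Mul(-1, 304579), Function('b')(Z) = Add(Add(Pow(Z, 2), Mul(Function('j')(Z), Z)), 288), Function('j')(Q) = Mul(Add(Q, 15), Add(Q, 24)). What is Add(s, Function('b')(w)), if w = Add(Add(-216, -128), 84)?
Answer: -15269891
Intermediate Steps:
Function('j')(Q) = Mul(Add(15, Q), Add(24, Q))
w = -260 (w = Add(-344, 84) = -260)
Function('b')(Z) = Add(288, Pow(Z, 2), Mul(Z, Add(360, Pow(Z, 2), Mul(39, Z)))) (Function('b')(Z) = Add(Add(Pow(Z, 2), Mul(Add(360, Pow(Z, 2), Mul(39, Z)), Z)), 288) = Add(Add(Pow(Z, 2), Mul(Z, Add(360, Pow(Z, 2), Mul(39, Z)))), 288) = Add(288, Pow(Z, 2), Mul(Z, Add(360, Pow(Z, 2), Mul(39, Z)))))
s = -304579
Add(s, Function('b')(w)) = Add(-304579, Add(288, Pow(-260, 3), Mul(40, Pow(-260, 2)), Mul(360, -260))) = Add(-304579, Add(288, -17576000, Mul(40, 67600), -93600)) = Add(-304579, Add(288, -17576000, 2704000, -93600)) = Add(-304579, -14965312) = -15269891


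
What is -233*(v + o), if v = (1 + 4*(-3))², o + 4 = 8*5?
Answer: -36581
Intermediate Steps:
o = 36 (o = -4 + 8*5 = -4 + 40 = 36)
v = 121 (v = (1 - 12)² = (-11)² = 121)
-233*(v + o) = -233*(121 + 36) = -233*157 = -36581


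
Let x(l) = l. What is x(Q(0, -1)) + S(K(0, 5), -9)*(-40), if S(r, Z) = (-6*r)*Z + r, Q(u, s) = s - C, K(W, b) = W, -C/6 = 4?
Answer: 23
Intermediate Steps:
C = -24 (C = -6*4 = -24)
Q(u, s) = 24 + s (Q(u, s) = s - 1*(-24) = s + 24 = 24 + s)
S(r, Z) = r - 6*Z*r (S(r, Z) = -6*Z*r + r = r - 6*Z*r)
x(Q(0, -1)) + S(K(0, 5), -9)*(-40) = (24 - 1) + (0*(1 - 6*(-9)))*(-40) = 23 + (0*(1 + 54))*(-40) = 23 + (0*55)*(-40) = 23 + 0*(-40) = 23 + 0 = 23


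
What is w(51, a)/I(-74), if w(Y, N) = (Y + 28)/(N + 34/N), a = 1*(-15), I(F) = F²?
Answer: -1185/1418284 ≈ -0.00083552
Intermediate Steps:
a = -15
w(Y, N) = (28 + Y)/(N + 34/N)
w(51, a)/I(-74) = (-15*(28 + 51)/(34 + (-15)²))/((-74)²) = -15*79/(34 + 225)/5476 = -15*79/259*(1/5476) = -15*1/259*79*(1/5476) = -1185/259*1/5476 = -1185/1418284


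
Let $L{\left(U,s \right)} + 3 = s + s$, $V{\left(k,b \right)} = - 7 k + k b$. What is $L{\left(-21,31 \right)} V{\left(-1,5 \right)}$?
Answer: $118$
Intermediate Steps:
$V{\left(k,b \right)} = - 7 k + b k$
$L{\left(U,s \right)} = -3 + 2 s$ ($L{\left(U,s \right)} = -3 + \left(s + s\right) = -3 + 2 s$)
$L{\left(-21,31 \right)} V{\left(-1,5 \right)} = \left(-3 + 2 \cdot 31\right) \left(- (-7 + 5)\right) = \left(-3 + 62\right) \left(\left(-1\right) \left(-2\right)\right) = 59 \cdot 2 = 118$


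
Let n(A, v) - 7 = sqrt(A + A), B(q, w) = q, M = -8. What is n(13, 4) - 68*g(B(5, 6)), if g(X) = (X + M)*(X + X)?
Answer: 2047 + sqrt(26) ≈ 2052.1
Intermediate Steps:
n(A, v) = 7 + sqrt(2)*sqrt(A) (n(A, v) = 7 + sqrt(A + A) = 7 + sqrt(2*A) = 7 + sqrt(2)*sqrt(A))
g(X) = 2*X*(-8 + X) (g(X) = (X - 8)*(X + X) = (-8 + X)*(2*X) = 2*X*(-8 + X))
n(13, 4) - 68*g(B(5, 6)) = (7 + sqrt(2)*sqrt(13)) - 136*5*(-8 + 5) = (7 + sqrt(26)) - 136*5*(-3) = (7 + sqrt(26)) - 68*(-30) = (7 + sqrt(26)) + 2040 = 2047 + sqrt(26)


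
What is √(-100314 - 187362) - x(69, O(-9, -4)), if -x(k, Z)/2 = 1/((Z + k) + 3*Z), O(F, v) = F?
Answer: 2/33 + 6*I*√7991 ≈ 0.060606 + 536.35*I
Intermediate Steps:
x(k, Z) = -2/(k + 4*Z) (x(k, Z) = -2/((Z + k) + 3*Z) = -2/(k + 4*Z))
√(-100314 - 187362) - x(69, O(-9, -4)) = √(-100314 - 187362) - (-2)/(69 + 4*(-9)) = √(-287676) - (-2)/(69 - 36) = 6*I*√7991 - (-2)/33 = 6*I*√7991 - 1*(-2/33) = 6*I*√7991 + 2/33 = 2/33 + 6*I*√7991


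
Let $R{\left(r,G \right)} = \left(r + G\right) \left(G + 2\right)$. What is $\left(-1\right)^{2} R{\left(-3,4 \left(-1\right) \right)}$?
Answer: $14$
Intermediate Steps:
$R{\left(r,G \right)} = \left(2 + G\right) \left(G + r\right)$ ($R{\left(r,G \right)} = \left(G + r\right) \left(2 + G\right) = \left(2 + G\right) \left(G + r\right)$)
$\left(-1\right)^{2} R{\left(-3,4 \left(-1\right) \right)} = \left(-1\right)^{2} \left(\left(4 \left(-1\right)\right)^{2} + 2 \cdot 4 \left(-1\right) + 2 \left(-3\right) + 4 \left(-1\right) \left(-3\right)\right) = 1 \left(\left(-4\right)^{2} + 2 \left(-4\right) - 6 - -12\right) = 1 \left(16 - 8 - 6 + 12\right) = 1 \cdot 14 = 14$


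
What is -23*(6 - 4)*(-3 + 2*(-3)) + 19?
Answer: 433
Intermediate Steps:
-23*(6 - 4)*(-3 + 2*(-3)) + 19 = -46*(-3 - 6) + 19 = -46*(-9) + 19 = -23*(-18) + 19 = 414 + 19 = 433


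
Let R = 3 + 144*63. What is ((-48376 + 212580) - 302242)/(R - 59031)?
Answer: 69019/24978 ≈ 2.7632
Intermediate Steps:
R = 9075 (R = 3 + 9072 = 9075)
((-48376 + 212580) - 302242)/(R - 59031) = ((-48376 + 212580) - 302242)/(9075 - 59031) = (164204 - 302242)/(-49956) = -138038*(-1/49956) = 69019/24978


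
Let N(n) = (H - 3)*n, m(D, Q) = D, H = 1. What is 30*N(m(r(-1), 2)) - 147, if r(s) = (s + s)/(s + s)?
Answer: -207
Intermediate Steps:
r(s) = 1 (r(s) = (2*s)/((2*s)) = (2*s)*(1/(2*s)) = 1)
N(n) = -2*n (N(n) = (1 - 3)*n = -2*n)
30*N(m(r(-1), 2)) - 147 = 30*(-2*1) - 147 = 30*(-2) - 147 = -60 - 147 = -207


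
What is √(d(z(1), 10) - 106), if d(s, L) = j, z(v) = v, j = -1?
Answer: I*√107 ≈ 10.344*I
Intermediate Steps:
d(s, L) = -1
√(d(z(1), 10) - 106) = √(-1 - 106) = √(-107) = I*√107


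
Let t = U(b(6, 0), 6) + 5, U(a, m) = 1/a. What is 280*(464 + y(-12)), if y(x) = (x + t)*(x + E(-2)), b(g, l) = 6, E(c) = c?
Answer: 470120/3 ≈ 1.5671e+5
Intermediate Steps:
t = 31/6 (t = 1/6 + 5 = ⅙ + 5 = 31/6 ≈ 5.1667)
y(x) = (-2 + x)*(31/6 + x) (y(x) = (x + 31/6)*(x - 2) = (31/6 + x)*(-2 + x) = (-2 + x)*(31/6 + x))
280*(464 + y(-12)) = 280*(464 + (-31/3 + (-12)² + (19/6)*(-12))) = 280*(464 + (-31/3 + 144 - 38)) = 280*(464 + 287/3) = 280*(1679/3) = 470120/3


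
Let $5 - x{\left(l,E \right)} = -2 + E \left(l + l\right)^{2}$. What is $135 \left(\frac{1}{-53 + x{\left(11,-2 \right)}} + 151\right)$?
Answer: $\frac{18795105}{922} \approx 20385.0$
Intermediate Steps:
$x{\left(l,E \right)} = 7 - 4 E l^{2}$ ($x{\left(l,E \right)} = 5 - \left(-2 + E \left(l + l\right)^{2}\right) = 5 - \left(-2 + E \left(2 l\right)^{2}\right) = 5 - \left(-2 + E 4 l^{2}\right) = 5 - \left(-2 + 4 E l^{2}\right) = 7 - 4 E l^{2}$)
$135 \left(\frac{1}{-53 + x{\left(11,-2 \right)}} + 151\right) = 135 \left(\frac{1}{-53 - \left(-7 - 8 \cdot 11^{2}\right)} + 151\right) = 135 \left(\frac{1}{-53 - \left(-7 - 968\right)} + 151\right) = 135 \left(\frac{1}{-53 + \left(7 + 968\right)} + 151\right) = 135 \left(\frac{1}{-53 + 975} + 151\right) = 135 \left(\frac{1}{922} + 151\right) = 135 \cdot \frac{139223}{922} = \frac{18795105}{922}$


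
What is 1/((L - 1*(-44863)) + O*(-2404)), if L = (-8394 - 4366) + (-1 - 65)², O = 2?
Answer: 1/31651 ≈ 3.1595e-5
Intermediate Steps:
L = -8404 (L = -12760 + (-66)² = -12760 + 4356 = -8404)
1/((L - 1*(-44863)) + O*(-2404)) = 1/((-8404 - 1*(-44863)) + 2*(-2404)) = 1/((-8404 + 44863) - 4808) = 1/(36459 - 4808) = 1/31651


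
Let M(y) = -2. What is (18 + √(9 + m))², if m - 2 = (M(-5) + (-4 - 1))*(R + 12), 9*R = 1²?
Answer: 2252/9 + 24*I*√166 ≈ 250.22 + 309.22*I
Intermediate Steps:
R = ⅑ (R = (⅑)*1² = (⅑)*1 = ⅑ ≈ 0.11111)
m = -745/9 (m = 2 + (-2 + (-4 - 1))*(⅑ + 12) = 2 + (-2 - 5)*(109/9) = 2 - 7*109/9 = 2 - 763/9 = -745/9 ≈ -82.778)
(18 + √(9 + m))² = (18 + √(9 - 745/9))² = (18 + √(-664/9))² = (18 + 2*I*√166/3)²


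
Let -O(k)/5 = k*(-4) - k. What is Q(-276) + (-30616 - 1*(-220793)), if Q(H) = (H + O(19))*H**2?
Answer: 15349201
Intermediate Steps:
O(k) = 25*k (O(k) = -5*(k*(-4) - k) = -5*(-4*k - k) = -(-25)*k = 25*k)
Q(H) = H**2*(475 + H) (Q(H) = (H + 25*19)*H**2 = (H + 475)*H**2 = (475 + H)*H**2 = H**2*(475 + H))
Q(-276) + (-30616 - 1*(-220793)) = (-276)**2*(475 - 276) + (-30616 - 1*(-220793)) = 76176*199 + (-30616 + 220793) = 15159024 + 190177 = 15349201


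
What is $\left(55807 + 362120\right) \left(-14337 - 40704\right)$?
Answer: $-23003120007$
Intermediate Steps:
$\left(55807 + 362120\right) \left(-14337 - 40704\right) = 417927 \left(-55041\right) = -23003120007$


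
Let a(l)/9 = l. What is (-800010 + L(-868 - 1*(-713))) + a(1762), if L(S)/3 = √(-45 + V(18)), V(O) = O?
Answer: -784152 + 9*I*√3 ≈ -7.8415e+5 + 15.588*I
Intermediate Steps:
a(l) = 9*l
L(S) = 9*I*√3 (L(S) = 3*√(-45 + 18) = 3*√(-27) = 3*(3*I*√3) = 9*I*√3)
(-800010 + L(-868 - 1*(-713))) + a(1762) = (-800010 + 9*I*√3) + 9*1762 = (-800010 + 9*I*√3) + 15858 = -784152 + 9*I*√3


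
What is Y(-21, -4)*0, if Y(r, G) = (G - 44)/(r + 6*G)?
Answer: 0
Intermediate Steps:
Y(r, G) = (-44 + G)/(r + 6*G)
Y(-21, -4)*0 = ((-44 - 4)/(-21 + 6*(-4)))*0 = (-48/(-21 - 24))*0 = (-48/(-45))*0 = -1/45*(-48)*0 = (16/15)*0 = 0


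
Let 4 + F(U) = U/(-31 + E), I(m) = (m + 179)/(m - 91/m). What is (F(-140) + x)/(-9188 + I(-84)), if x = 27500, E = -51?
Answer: -112176897/37487120 ≈ -2.9924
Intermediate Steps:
I(m) = (179 + m)/(m - 91/m)
F(U) = -4 - U/82 (F(U) = -4 + U/(-31 - 51) = -4 + U/(-82) = -4 - U/82)
(F(-140) + x)/(-9188 + I(-84)) = ((-4 - 1/82*(-140)) + 27500)/(-9188 - 84*(179 - 84)/(-91 + (-84)²)) = ((-4 + 70/41) + 27500)/(-9188 - 84*95/(-91 + 7056)) = (-94/41 + 27500)/(-9188 - 84*95/6965) = 1127406/(41*(-9188 - 84*1/6965*95)) = 1127406/(41*(-9188 - 228/199)) = 1127406/(41*(-1828640/199)) = (1127406/41)*(-199/1828640) = -112176897/37487120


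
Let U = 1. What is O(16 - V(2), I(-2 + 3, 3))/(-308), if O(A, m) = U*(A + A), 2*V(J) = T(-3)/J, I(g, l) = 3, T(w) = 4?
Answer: -15/154 ≈ -0.097403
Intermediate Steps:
V(J) = 2/J (V(J) = (4/J)/2 = 2/J)
O(A, m) = 2*A (O(A, m) = 1*(A + A) = 1*(2*A) = 2*A)
O(16 - V(2), I(-2 + 3, 3))/(-308) = (2*(16 - 2/2))/(-308) = (2*(16 - 2/2))*(-1/308) = (2*(16 - 1*1))*(-1/308) = (2*(16 - 1))*(-1/308) = (2*15)*(-1/308) = 30*(-1/308) = -15/154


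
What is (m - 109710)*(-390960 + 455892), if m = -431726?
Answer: -35156522352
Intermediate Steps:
(m - 109710)*(-390960 + 455892) = (-431726 - 109710)*(-390960 + 455892) = -541436*64932 = -35156522352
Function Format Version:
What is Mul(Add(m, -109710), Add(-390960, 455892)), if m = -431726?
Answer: -35156522352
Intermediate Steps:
Mul(Add(m, -109710), Add(-390960, 455892)) = Mul(Add(-431726, -109710), Add(-390960, 455892)) = Mul(-541436, 64932) = -35156522352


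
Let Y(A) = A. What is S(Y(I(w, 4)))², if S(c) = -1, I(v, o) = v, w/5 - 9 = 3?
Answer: 1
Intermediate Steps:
w = 60 (w = 45 + 5*3 = 45 + 15 = 60)
S(Y(I(w, 4)))² = (-1)² = 1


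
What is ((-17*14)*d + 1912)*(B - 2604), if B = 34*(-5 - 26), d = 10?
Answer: 1711944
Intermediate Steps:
B = -1054 (B = 34*(-31) = -1054)
((-17*14)*d + 1912)*(B - 2604) = (-17*14*10 + 1912)*(-1054 - 2604) = (-238*10 + 1912)*(-3658) = (-2380 + 1912)*(-3658) = -468*(-3658) = 1711944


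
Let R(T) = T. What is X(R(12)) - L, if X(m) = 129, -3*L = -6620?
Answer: -6233/3 ≈ -2077.7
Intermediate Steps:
L = 6620/3 (L = -⅓*(-6620) = 6620/3 ≈ 2206.7)
X(R(12)) - L = 129 - 1*6620/3 = 129 - 6620/3 = -6233/3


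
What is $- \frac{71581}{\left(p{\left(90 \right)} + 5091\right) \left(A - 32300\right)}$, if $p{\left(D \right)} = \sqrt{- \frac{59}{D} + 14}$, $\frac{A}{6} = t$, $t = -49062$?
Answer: $\frac{16398849195}{381004754920904} - \frac{214743 \sqrt{12010}}{762009509841808} \approx 4.301 \cdot 10^{-5}$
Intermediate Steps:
$A = -294372$ ($A = 6 \left(-49062\right) = -294372$)
$p{\left(D \right)} = \sqrt{14 - \frac{59}{D}}$
$- \frac{71581}{\left(p{\left(90 \right)} + 5091\right) \left(A - 32300\right)} = - \frac{71581}{\left(\sqrt{14 - \frac{59}{90}} + 5091\right) \left(-294372 - 32300\right)} = - \frac{71581}{\left(\sqrt{14 - \frac{59}{90}} + 5091\right) \left(-326672\right)} = - \frac{71581}{\left(\sqrt{\frac{1201}{90}} + 5091\right) \left(-326672\right)} = - \frac{71581}{\left(\frac{\sqrt{12010}}{30} + 5091\right) \left(-326672\right)} = - \frac{71581}{\left(5091 + \frac{\sqrt{12010}}{30}\right) \left(-326672\right)} = - \frac{71581}{-1663087152 - \frac{163336 \sqrt{12010}}{15}}$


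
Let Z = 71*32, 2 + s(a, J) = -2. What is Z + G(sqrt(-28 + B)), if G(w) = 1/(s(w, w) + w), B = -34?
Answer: 88606/39 - I*sqrt(62)/78 ≈ 2271.9 - 0.10095*I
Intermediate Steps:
s(a, J) = -4 (s(a, J) = -2 - 2 = -4)
G(w) = 1/(-4 + w)
Z = 2272
Z + G(sqrt(-28 + B)) = 2272 + 1/(-4 + sqrt(-28 - 34)) = 2272 + 1/(-4 + sqrt(-62)) = 2272 + 1/(-4 + I*sqrt(62))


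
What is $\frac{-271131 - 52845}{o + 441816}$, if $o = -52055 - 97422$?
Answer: $- \frac{323976}{292339} \approx -1.1082$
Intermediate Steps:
$o = -149477$ ($o = -52055 - 97422 = -149477$)
$\frac{-271131 - 52845}{o + 441816} = \frac{-271131 - 52845}{-149477 + 441816} = - \frac{323976}{292339}$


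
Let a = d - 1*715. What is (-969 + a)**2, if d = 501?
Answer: 1399489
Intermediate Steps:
a = -214 (a = 501 - 1*715 = 501 - 715 = -214)
(-969 + a)**2 = (-969 - 214)**2 = (-1183)**2 = 1399489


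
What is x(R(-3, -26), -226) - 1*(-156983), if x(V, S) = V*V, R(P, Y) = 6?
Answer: 157019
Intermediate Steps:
x(V, S) = V**2
x(R(-3, -26), -226) - 1*(-156983) = 6**2 - 1*(-156983) = 36 + 156983 = 157019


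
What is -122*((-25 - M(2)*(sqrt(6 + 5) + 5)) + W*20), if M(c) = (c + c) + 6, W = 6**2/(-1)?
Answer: 96990 + 1220*sqrt(11) ≈ 1.0104e+5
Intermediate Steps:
W = -36 (W = 36*(-1) = -36)
M(c) = 6 + 2*c (M(c) = 2*c + 6 = 6 + 2*c)
-122*((-25 - M(2)*(sqrt(6 + 5) + 5)) + W*20) = -122*((-25 - (6 + 2*2)*(sqrt(6 + 5) + 5)) - 36*20) = -122*((-25 - (6 + 4)*(sqrt(11) + 5)) - 720) = -122*((-25 - 10*(5 + sqrt(11))) - 720) = -122*((-25 - (50 + 10*sqrt(11))) - 720) = -122*((-25 + (-50 - 10*sqrt(11))) - 720) = -122*((-75 - 10*sqrt(11)) - 720) = -122*(-795 - 10*sqrt(11)) = 96990 + 1220*sqrt(11)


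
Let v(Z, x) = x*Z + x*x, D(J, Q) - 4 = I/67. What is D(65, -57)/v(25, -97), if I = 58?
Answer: 163/233964 ≈ 0.00069669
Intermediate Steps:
D(J, Q) = 326/67 (D(J, Q) = 4 + 58/67 = 326/67)
v(Z, x) = x² + Z*x (v(Z, x) = Z*x + x² = x² + Z*x)
D(65, -57)/v(25, -97) = 326/(67*((-97*(25 - 97)))) = 326/(67*((-97*(-72)))) = (326/67)/6984 = (326/67)*(1/6984) = 163/233964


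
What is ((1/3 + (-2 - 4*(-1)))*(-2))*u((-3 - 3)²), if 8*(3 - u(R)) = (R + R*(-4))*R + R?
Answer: -2261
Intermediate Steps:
u(R) = 3 - R/8 + 3*R²/8 (u(R) = 3 - ((R + R*(-4))*R + R)/8 = 3 - ((R - 4*R)*R + R)/8 = 3 - ((-3*R)*R + R)/8 = 3 - (-3*R² + R)/8 = 3 - (R - 3*R²)/8 = 3 + (-R/8 + 3*R²/8) = 3 - R/8 + 3*R²/8)
((1/3 + (-2 - 4*(-1)))*(-2))*u((-3 - 3)²) = ((1/3 + (-2 - 4*(-1)))*(-2))*(3 - (-3 - 3)²/8 + 3*((-3 - 3)²)²/8) = ((⅓ + (-2 + 4))*(-2))*(3 - ⅛*(-6)² + 3*((-6)²)²/8) = ((⅓ + 2)*(-2))*(3 - ⅛*36 + (3/8)*36²) = ((7/3)*(-2))*(3 - 9/2 + (3/8)*1296) = -14*(3 - 9/2 + 486)/3 = -14/3*969/2 = -2261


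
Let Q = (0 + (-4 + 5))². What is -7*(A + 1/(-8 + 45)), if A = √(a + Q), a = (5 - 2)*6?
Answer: -7/37 - 7*√19 ≈ -30.701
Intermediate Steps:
Q = 1 (Q = (0 + 1)² = 1² = 1)
a = 18 (a = 3*6 = 18)
A = √19 (A = √(18 + 1) = √19 ≈ 4.3589)
-7*(A + 1/(-8 + 45)) = -7*(√19 + 1/(-8 + 45)) = -7*(√19 + 1/37) = -7*(1/37 + √19) = -7/37 - 7*√19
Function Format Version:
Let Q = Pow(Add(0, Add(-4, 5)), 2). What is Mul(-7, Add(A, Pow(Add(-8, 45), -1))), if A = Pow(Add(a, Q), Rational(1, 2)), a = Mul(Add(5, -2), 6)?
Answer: Add(Rational(-7, 37), Mul(-7, Pow(19, Rational(1, 2)))) ≈ -30.701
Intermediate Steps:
Q = 1 (Q = Pow(Add(0, 1), 2) = Pow(1, 2) = 1)
a = 18 (a = Mul(3, 6) = 18)
A = Pow(19, Rational(1, 2)) (A = Pow(Add(18, 1), Rational(1, 2)) = Pow(19, Rational(1, 2)) ≈ 4.3589)
Mul(-7, Add(A, Pow(Add(-8, 45), -1))) = Mul(-7, Add(Pow(19, Rational(1, 2)), Pow(Add(-8, 45), -1))) = Mul(-7, Add(Pow(19, Rational(1, 2)), Pow(37, -1))) = Mul(-7, Add(Pow(19, Rational(1, 2)), Rational(1, 37))) = Mul(-7, Add(Rational(1, 37), Pow(19, Rational(1, 2)))) = Add(Rational(-7, 37), Mul(-7, Pow(19, Rational(1, 2))))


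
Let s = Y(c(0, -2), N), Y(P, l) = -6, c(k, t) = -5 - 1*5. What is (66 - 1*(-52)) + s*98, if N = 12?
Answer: -470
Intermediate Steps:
c(k, t) = -10 (c(k, t) = -5 - 5 = -10)
s = -6
(66 - 1*(-52)) + s*98 = (66 - 1*(-52)) - 6*98 = (66 + 52) - 588 = 118 - 588 = -470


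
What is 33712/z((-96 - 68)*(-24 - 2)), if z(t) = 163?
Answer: 33712/163 ≈ 206.82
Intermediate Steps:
33712/z((-96 - 68)*(-24 - 2)) = 33712/163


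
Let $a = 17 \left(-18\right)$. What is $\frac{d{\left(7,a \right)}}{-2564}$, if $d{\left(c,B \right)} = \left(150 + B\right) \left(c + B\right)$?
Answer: $- \frac{11661}{641} \approx -18.192$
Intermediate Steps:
$a = -306$
$d{\left(c,B \right)} = \left(150 + B\right) \left(B + c\right)$
$\frac{d{\left(7,a \right)}}{-2564} = \frac{\left(-306\right)^{2} + 150 \left(-306\right) + 150 \cdot 7 - 2142}{-2564} = \left(93636 - 45900 + 1050 - 2142\right) \left(- \frac{1}{2564}\right) = 46644 \left(- \frac{1}{2564}\right) = - \frac{11661}{641}$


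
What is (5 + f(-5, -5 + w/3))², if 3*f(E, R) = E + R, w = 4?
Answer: 361/81 ≈ 4.4568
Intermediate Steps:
f(E, R) = E/3 + R/3 (f(E, R) = (E + R)/3 = E/3 + R/3)
(5 + f(-5, -5 + w/3))² = (5 + ((⅓)*(-5) + (-5 + 4/3)/3))² = (5 + (-5/3 + (-5 + 4*(⅓))/3))² = (5 + (-5/3 + (-5 + 4/3)/3))² = (5 + (-5/3 + (⅓)*(-11/3)))² = (5 + (-5/3 - 11/9))² = (5 - 26/9)² = (19/9)² = 361/81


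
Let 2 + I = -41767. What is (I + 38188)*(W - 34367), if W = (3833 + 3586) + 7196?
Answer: 70731912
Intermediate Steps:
I = -41769 (I = -2 - 41767 = -41769)
W = 14615 (W = 7419 + 7196 = 14615)
(I + 38188)*(W - 34367) = (-41769 + 38188)*(14615 - 34367) = -3581*(-19752) = 70731912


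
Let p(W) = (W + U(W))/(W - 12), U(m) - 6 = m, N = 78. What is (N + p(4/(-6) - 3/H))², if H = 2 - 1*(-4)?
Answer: 37699600/6241 ≈ 6040.6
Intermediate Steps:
U(m) = 6 + m
H = 6 (H = 2 + 4 = 6)
p(W) = (6 + 2*W)/(-12 + W) (p(W) = (W + (6 + W))/(W - 12) = (6 + 2*W)/(-12 + W))
(N + p(4/(-6) - 3/H))² = (78 + 2*(3 + (4/(-6) - 3/6))/(-12 + (4/(-6) - 3/6)))² = (78 + 2*(3 + (4*(-⅙) - 3*⅙))/(-12 + (4*(-⅙) - 3*⅙)))² = (78 + 2*(3 + (-⅔ - ½))/(-12 + (-⅔ - ½)))² = (78 + 2*(3 - 7/6)/(-12 - 7/6))² = (78 + 2*(11/6)/(-79/6))² = (78 + 2*(-6/79)*(11/6))² = (78 - 22/79)² = (6140/79)² = 37699600/6241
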